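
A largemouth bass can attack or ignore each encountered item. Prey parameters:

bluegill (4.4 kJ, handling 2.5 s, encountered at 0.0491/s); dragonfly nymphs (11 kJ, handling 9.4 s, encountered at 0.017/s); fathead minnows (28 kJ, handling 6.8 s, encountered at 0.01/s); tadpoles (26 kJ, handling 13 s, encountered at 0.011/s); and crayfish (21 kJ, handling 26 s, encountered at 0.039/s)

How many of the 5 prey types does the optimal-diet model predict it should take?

E/h in descending order: fathead minnows 4.12, tadpoles 2, bluegill 1.76, dragonfly nymphs 1.17, crayfish 0.808 kJ/s. The optimal diet is the largest prefix of this list for which every included type satisfies E_i/h_i > R on the types above it.
Rate on top 1: 0.2622. tadpoles: 2 > 0.2622 → include.
Rate on top 2: 0.4674. bluegill: 1.76 > 0.4674 → include.
Rate on top 3: 0.5863. dragonfly nymphs: 1.17 > 0.5863 → include.
Rate on top 4: 0.6488. crayfish: 0.808 > 0.6488 → include.
Optimal diet: fathead minnows, tadpoles, bluegill, dragonfly nymphs, crayfish — 5 of 5 types.

5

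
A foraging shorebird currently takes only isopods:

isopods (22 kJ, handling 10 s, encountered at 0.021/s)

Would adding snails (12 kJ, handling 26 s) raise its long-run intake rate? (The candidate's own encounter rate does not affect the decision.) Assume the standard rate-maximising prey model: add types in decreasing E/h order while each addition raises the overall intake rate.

Intake rate on the current diet: R = (0.021×22) / (1 + 0.021×10) = 0.462/1.21 = 0.3818 kJ/s.
snails: E/h = 12/26 = 0.4615 kJ/s.
Since 0.4615 > R, including snails increases the long-run rate.

Yes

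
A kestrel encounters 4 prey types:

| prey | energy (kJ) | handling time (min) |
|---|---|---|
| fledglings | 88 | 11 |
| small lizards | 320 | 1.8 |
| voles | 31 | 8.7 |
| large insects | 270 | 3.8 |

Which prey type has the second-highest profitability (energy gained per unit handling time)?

large insects

In descending order of E/h:
small lizards: 320/1.8 = 178 kJ/min
large insects: 270/3.8 = 71.1 kJ/min
fledglings: 88/11 = 8 kJ/min
voles: 31/8.7 = 3.56 kJ/min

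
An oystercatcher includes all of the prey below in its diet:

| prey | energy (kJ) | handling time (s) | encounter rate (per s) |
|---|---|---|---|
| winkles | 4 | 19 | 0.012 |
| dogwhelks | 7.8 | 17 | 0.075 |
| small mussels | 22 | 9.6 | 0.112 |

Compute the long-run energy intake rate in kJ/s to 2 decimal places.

0.87 kJ/s

Energy encountered per unit search time: 0.012×4 + 0.075×7.8 + 0.112×22 = 3.097 kJ/s.
Handling time per unit search time: 0.012×19 + 0.075×17 + 0.112×9.6 = 2.578.
Rate = 3.097/(1 + 2.578) = 0.8655 kJ/s.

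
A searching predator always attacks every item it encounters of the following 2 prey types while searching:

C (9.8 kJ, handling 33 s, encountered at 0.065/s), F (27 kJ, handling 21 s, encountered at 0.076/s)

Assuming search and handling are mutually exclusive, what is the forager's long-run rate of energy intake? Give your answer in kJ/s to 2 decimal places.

Energy encountered per unit search time: 0.065×9.8 + 0.076×27 = 2.689 kJ/s.
Handling time per unit search time: 0.065×33 + 0.076×21 = 3.741.
Rate = 2.689/(1 + 3.741) = 0.5672 kJ/s.

0.57 kJ/s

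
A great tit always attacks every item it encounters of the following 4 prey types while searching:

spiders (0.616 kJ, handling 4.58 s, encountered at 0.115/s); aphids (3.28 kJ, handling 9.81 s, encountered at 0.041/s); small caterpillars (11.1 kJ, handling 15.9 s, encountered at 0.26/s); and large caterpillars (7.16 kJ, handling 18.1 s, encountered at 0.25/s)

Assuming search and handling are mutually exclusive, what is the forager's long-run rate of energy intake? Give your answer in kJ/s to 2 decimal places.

0.46 kJ/s

Energy encountered per unit search time: 0.115×0.616 + 0.041×3.28 + 0.26×11.1 + 0.25×7.16 = 4.881 kJ/s.
Handling time per unit search time: 0.115×4.58 + 0.041×9.81 + 0.26×15.9 + 0.25×18.1 = 9.588.
Rate = 4.881/(1 + 9.588) = 0.461 kJ/s.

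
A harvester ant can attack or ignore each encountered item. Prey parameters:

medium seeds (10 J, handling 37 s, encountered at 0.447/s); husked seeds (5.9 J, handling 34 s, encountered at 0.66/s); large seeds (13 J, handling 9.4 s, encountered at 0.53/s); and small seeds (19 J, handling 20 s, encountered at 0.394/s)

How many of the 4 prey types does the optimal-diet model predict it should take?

1

Profitabilities (E/h, J/s): large seeds 1.38, small seeds 0.95, medium seeds 0.27, husked seeds 0.174. Add prey in this order while the next type's profitability exceeds the intake rate on those already taken.
Rate on top 1: 1.152. small seeds: 0.95 < 1.152 → exclude; stop.
Optimal diet: large seeds — 1 of 4 types.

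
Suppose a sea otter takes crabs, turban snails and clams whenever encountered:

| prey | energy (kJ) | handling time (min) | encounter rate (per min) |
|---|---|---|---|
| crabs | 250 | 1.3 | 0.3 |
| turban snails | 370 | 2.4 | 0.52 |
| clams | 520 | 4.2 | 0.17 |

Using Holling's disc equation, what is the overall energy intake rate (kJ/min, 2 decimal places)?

R = (0.3×250 + 0.52×370 + 0.17×520) / (1 + 0.3×1.3 + 0.52×2.4 + 0.17×4.2) = 355.8/3.352 = 106.1 kJ/min.

106.15 kJ/min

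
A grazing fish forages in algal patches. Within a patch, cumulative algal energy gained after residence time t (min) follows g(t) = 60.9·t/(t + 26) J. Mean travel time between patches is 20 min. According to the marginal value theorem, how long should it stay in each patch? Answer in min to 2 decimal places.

22.80 min

Optimal t* satisfies g'(t*) = g(t*)/(T + t*).
g'(t) = 60.9·26/(t + 26)². Setting 60.9·26/(t+26)² = 60.9t/[(t+26)(20+t)] gives 26(20+t) = t(t+26), so t² = 26×20 = 520.
t* = √520 = 22.8 min.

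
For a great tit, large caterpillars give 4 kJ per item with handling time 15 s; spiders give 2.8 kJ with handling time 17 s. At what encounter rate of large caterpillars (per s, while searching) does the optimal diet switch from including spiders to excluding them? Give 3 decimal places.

At the threshold, the rate on large caterpillars alone equals the profitability of spiders: λ·4/(1 + λ·15) = 2.8/17 = 0.1647.
Rearranging, λ(4 − 0.1647×15) = 0.1647, so λ = 0.1647/1.529 = 0.1077 per s.

0.108 per s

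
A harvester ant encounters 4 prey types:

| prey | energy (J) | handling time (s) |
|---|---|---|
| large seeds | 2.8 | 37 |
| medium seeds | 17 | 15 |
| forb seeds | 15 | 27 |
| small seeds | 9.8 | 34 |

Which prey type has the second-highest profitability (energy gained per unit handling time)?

forb seeds

In descending order of E/h:
medium seeds: 17/15 = 1.13 J/s
forb seeds: 15/27 = 0.556 J/s
small seeds: 9.8/34 = 0.288 J/s
large seeds: 2.8/37 = 0.0757 J/s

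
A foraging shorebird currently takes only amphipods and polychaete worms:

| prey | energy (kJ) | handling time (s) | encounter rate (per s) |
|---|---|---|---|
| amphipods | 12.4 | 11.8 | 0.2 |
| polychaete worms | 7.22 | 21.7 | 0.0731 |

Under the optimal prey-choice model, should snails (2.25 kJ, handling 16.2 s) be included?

On amphipods and polychaete worms alone, R = ΣλE/(1+Σλh) = 3.008/4.946 = 0.6081 kJ/s.
Profitability of snails: 2.25/16.2 = 0.1389 kJ/s.
Since 0.1389 < R, time spent handling snails is better spent searching.

No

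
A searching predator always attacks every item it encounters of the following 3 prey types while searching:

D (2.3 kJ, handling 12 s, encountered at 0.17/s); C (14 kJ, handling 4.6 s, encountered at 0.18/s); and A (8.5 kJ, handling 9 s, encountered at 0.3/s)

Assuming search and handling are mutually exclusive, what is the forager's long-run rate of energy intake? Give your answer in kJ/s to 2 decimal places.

0.83 kJ/s

R = Σλ_iE_i / (1 + Σλ_ih_i)
Numerator: 0.17×2.3 + 0.18×14 + 0.3×8.5 = 5.461
Denominator: 1 + 0.17×12 + 0.18×4.6 + 0.3×9 = 6.568
R = 5.461/6.568 = 0.8315 kJ/s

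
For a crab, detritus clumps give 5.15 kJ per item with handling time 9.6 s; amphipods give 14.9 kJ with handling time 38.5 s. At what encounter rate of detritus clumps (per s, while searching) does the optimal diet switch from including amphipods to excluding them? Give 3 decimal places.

The zero-one rule: include amphipods iff E₂/h₂ > λE₁/(1+λh₁). Equality gives the switch point.
λE₁h₂ = E₂ + λE₂h₁ ⇒ λ = E₂/(E₁h₂ − E₂h₁) = 14.9/(198.3 − 143) = 0.2698 per s.

0.270 per s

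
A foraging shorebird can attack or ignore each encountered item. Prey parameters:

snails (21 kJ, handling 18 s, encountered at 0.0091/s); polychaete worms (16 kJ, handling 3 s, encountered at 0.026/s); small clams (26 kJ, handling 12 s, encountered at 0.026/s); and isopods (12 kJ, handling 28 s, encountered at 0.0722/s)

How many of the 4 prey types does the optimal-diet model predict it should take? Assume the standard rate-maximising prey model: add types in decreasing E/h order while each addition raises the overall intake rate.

3

Profitabilities (E/h, kJ/s): polychaete worms 5.33, small clams 2.17, snails 1.17, isopods 0.429. Add prey in this order while the next type's profitability exceeds the intake rate on those already taken.
Rate on top 1: 0.3859. small clams: 2.17 > 0.3859 → include.
Rate on top 2: 0.7856. snails: 1.17 > 0.7856 → include.
Rate on top 3: 0.8258. isopods: 0.429 < 0.8258 → exclude; stop.
Optimal diet: polychaete worms, small clams, snails — 3 of 4 types.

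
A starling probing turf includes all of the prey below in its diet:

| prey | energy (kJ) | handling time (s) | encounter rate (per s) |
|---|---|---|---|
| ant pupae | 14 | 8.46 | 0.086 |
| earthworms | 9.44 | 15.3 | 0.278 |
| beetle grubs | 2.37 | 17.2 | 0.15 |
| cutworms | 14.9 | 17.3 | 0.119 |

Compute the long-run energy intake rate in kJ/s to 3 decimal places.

R = Σλ_iE_i / (1 + Σλ_ih_i)
Numerator: 0.086×14 + 0.278×9.44 + 0.15×2.37 + 0.119×14.9 = 5.957
Denominator: 1 + 0.086×8.46 + 0.278×15.3 + 0.15×17.2 + 0.119×17.3 = 10.62
R = 5.957/10.62 = 0.5609 kJ/s

0.561 kJ/s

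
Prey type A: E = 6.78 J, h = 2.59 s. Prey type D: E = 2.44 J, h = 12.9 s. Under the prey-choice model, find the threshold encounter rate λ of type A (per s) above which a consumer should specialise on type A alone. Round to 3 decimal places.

At the threshold, the rate on type A alone equals the profitability of type D: λ·6.78/(1 + λ·2.59) = 2.44/12.9 = 0.1891.
Rearranging, λ(6.78 − 0.1891×2.59) = 0.1891, so λ = 0.1891/6.29 = 0.03007 per s.

0.030 per s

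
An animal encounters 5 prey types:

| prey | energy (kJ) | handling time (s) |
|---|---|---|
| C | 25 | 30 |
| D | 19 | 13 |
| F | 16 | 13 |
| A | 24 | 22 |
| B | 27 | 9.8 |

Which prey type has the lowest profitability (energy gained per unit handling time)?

C

In descending order of E/h:
B: 27/9.8 = 2.76 kJ/s
D: 19/13 = 1.46 kJ/s
F: 16/13 = 1.23 kJ/s
A: 24/22 = 1.09 kJ/s
C: 25/30 = 0.833 kJ/s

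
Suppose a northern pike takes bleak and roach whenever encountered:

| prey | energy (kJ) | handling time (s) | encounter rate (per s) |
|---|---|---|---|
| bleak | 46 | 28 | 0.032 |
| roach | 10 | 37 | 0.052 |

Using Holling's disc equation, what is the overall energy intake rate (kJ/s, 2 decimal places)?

0.52 kJ/s

R = Σλ_iE_i / (1 + Σλ_ih_i)
Numerator: 0.032×46 + 0.052×10 = 1.992
Denominator: 1 + 0.032×28 + 0.052×37 = 3.82
R = 1.992/3.82 = 0.5215 kJ/s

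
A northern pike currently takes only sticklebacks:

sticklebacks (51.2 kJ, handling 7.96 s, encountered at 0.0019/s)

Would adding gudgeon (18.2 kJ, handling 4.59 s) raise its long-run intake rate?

Intake rate on the current diet: R = (0.0019×51.2) / (1 + 0.0019×7.96) = 0.09728/1.015 = 0.09583 kJ/s.
Profitability of gudgeon: 18.2/4.59 = 3.965 kJ/s.
Since 3.965 > R, including gudgeon increases the long-run rate.

Yes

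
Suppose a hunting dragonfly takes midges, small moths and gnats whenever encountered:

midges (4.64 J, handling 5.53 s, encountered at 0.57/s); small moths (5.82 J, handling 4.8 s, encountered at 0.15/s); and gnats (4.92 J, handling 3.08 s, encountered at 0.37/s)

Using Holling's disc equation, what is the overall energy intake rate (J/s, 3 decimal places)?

0.888 J/s

R = Σλ_iE_i / (1 + Σλ_ih_i)
Numerator: 0.57×4.64 + 0.15×5.82 + 0.37×4.92 = 5.338
Denominator: 1 + 0.57×5.53 + 0.15×4.8 + 0.37×3.08 = 6.012
R = 5.338/6.012 = 0.888 J/s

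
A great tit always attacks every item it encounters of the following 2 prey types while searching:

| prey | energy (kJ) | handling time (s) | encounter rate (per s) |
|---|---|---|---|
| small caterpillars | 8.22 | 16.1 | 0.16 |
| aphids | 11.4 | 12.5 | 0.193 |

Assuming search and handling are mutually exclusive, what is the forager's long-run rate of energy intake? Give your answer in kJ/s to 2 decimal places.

0.59 kJ/s

Energy encountered per unit search time: 0.16×8.22 + 0.193×11.4 = 3.515 kJ/s.
Handling time per unit search time: 0.16×16.1 + 0.193×12.5 = 4.989.
Rate = 3.515/(1 + 4.989) = 0.587 kJ/s.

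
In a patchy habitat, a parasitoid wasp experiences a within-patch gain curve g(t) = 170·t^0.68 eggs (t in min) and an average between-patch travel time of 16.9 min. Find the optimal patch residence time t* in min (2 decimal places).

35.91 min

By the marginal value theorem, leave when the instantaneous gain rate g'(t) equals the habitat-wide average g(t)/(T + t).
g'(t) = 0.68·170·t^-0.32. Setting 0.68·170·t^-0.32 = 170·t^0.68/(16.9+t) gives 0.68(16.9+t) = t, so 0.32·t = 0.68×16.9.
t* = 0.68×16.9/0.32 = 35.91 min.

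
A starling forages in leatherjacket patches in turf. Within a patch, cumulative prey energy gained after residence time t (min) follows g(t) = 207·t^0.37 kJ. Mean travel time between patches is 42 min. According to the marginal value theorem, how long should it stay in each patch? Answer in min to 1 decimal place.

Maximise g(t)/(T+t): set derivative to zero → g'(t)(T+t) = g(t).
g'(t) = 0.37·207·t^-0.63. Setting 0.37·207·t^-0.63 = 207·t^0.37/(42+t) gives 0.37(42+t) = t, so 0.63·t = 0.37×42.
t* = 0.37×42/0.63 = 24.67 min.

24.7 min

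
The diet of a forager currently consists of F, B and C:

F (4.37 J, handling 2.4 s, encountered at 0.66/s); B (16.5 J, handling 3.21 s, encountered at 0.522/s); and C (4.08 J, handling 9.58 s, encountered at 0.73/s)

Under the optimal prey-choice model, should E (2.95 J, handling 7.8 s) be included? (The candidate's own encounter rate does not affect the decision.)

No

On F, B and C alone, R = ΣλE/(1+Σλh) = 14.48/11.25 = 1.286 J/s.
Profitability of E: 2.95/7.8 = 0.3782 J/s.
Since 0.3782 < R, time spent handling E is better spent searching.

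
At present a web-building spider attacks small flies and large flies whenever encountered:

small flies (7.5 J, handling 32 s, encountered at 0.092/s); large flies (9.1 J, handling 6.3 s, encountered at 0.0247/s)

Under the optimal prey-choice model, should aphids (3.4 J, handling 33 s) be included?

No

On small flies and large flies alone, R = ΣλE/(1+Σλh) = 0.9148/4.1 = 0.2231 J/s.
Profitability of aphids: 3.4/33 = 0.103 J/s.
0.103 < 0.2231, so adding aphids would lower the average — exclude it.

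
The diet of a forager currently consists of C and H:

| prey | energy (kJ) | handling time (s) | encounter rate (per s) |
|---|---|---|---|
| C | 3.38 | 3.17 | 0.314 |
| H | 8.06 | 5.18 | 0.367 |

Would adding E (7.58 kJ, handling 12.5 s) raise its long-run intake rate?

Current rate: (0.314×3.38 + 0.367×8.06)/(1 + 0.314×3.17 + 0.367×5.18) = 1.032 kJ/s.
Profitability of E: 7.58/12.5 = 0.6064 kJ/s.
0.6064 < 1.032, so adding E would lower the average — exclude it.

No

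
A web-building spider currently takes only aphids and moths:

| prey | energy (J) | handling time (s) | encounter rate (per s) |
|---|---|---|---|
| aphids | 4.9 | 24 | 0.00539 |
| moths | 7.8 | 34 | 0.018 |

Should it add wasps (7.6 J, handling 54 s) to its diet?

Yes

Intake rate on the current diet: R = (0.00539×4.9 + 0.018×7.8) / (1 + 0.00539×24 + 0.018×34) = 0.1668/1.741 = 0.09579 J/s.
Profitability of wasps: 7.6/54 = 0.1407 J/s.
Since 0.1407 > R, including wasps increases the long-run rate.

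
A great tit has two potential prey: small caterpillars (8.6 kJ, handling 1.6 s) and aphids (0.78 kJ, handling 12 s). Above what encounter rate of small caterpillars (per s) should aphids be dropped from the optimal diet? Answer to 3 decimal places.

0.008 per s

The zero-one rule: include aphids iff E₂/h₂ > λE₁/(1+λh₁). Equality gives the switch point.
λE₁h₂ = E₂ + λE₂h₁ ⇒ λ = E₂/(E₁h₂ − E₂h₁) = 0.78/(103.2 − 1.248) = 0.007651 per s.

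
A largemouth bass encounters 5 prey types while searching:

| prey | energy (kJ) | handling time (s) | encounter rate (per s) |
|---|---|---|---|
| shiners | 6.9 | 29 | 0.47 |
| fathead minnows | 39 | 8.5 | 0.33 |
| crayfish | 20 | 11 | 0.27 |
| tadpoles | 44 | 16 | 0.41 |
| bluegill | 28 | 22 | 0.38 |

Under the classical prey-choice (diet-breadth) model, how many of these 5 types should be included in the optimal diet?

E/h in descending order: fathead minnows 4.59, tadpoles 2.75, crayfish 1.82, bluegill 1.27, shiners 0.238 kJ/s. The optimal diet is the largest prefix of this list for which every included type satisfies E_i/h_i > R on the types above it.
Rate on top 1: 3.382. tadpoles: 2.75 < 3.382 → exclude; stop.
Optimal diet: fathead minnows — 1 of 5 types.

1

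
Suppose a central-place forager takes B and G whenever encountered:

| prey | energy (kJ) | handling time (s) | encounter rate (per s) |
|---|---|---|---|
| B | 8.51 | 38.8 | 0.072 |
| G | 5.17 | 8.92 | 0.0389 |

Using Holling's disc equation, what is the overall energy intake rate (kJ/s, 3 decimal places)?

0.197 kJ/s

R = Σλ_iE_i / (1 + Σλ_ih_i)
Numerator: 0.072×8.51 + 0.0389×5.17 = 0.8138
Denominator: 1 + 0.072×38.8 + 0.0389×8.92 = 4.141
R = 0.8138/4.141 = 0.1966 kJ/s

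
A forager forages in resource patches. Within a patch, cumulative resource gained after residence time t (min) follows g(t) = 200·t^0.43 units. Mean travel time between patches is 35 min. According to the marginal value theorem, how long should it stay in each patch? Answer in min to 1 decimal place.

26.4 min

Optimal t* satisfies g'(t*) = g(t*)/(T + t*).
g'(t) = 0.43·200·t^-0.57. Setting 0.43·200·t^-0.57 = 200·t^0.43/(35+t) gives 0.43(35+t) = t, so 0.57·t = 0.43×35.
t* = 0.43×35/0.57 = 26.4 min.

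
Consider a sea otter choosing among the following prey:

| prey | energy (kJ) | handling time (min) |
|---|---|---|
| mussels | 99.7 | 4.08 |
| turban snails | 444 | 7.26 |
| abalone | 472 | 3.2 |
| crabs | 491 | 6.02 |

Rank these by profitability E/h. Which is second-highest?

Profitability E/h (kJ/min): mussels = 99.7/4.08 = 24.4, turban snails = 444/7.26 = 61.2, abalone = 472/3.2 = 148, crabs = 491/6.02 = 81.6.
Ranked: abalone > crabs > turban snails > mussels.

crabs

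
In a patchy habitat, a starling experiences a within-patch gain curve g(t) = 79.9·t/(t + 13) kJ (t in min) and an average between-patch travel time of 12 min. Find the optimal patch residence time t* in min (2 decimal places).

Maximise g(t)/(T+t): set derivative to zero → g'(t)(T+t) = g(t).
g'(t) = 79.9·13/(t + 13)². Setting 79.9·13/(t+13)² = 79.9t/[(t+13)(12+t)] gives 13(12+t) = t(t+13), so t² = 13×12 = 156.
t* = √156 = 12.49 min.

12.49 min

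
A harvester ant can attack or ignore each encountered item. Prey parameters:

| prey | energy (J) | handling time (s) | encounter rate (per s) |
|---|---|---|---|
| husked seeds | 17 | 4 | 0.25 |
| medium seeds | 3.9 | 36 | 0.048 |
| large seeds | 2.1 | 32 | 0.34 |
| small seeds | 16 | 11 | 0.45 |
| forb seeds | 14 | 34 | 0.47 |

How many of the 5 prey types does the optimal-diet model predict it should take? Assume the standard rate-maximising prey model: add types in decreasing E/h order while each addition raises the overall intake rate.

1

Profitabilities (E/h, J/s): husked seeds 4.25, small seeds 1.45, forb seeds 0.412, medium seeds 0.108, large seeds 0.0656. Add prey in this order while the next type's profitability exceeds the intake rate on those already taken.
Rate on top 1: 2.125. small seeds: 1.45 < 2.125 → exclude; stop.
Optimal diet: husked seeds — 1 of 5 types.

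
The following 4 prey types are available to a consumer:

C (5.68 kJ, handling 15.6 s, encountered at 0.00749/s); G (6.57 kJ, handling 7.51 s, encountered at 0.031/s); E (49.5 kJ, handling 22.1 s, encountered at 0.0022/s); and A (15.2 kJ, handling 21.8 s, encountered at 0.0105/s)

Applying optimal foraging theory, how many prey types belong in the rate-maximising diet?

4

Rank by E/h (kJ/s): E 2.24, G 0.875, A 0.697, C 0.364. Include each in turn until the next type's E/h falls below the running intake rate.
Rate on top 1: 0.1039. G: 0.875 > 0.1039 → include.
Rate on top 2: 0.2439. A: 0.697 > 0.2439 → include.
Rate on top 3: 0.3126. C: 0.364 > 0.3126 → include.
Optimal diet: E, G, A, C — 4 of 4 types.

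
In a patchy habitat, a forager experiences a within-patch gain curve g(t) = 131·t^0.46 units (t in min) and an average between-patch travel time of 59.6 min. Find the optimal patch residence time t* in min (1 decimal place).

50.8 min

Maximise g(t)/(T+t): set derivative to zero → g'(t)(T+t) = g(t).
g'(t) = 0.46·131·t^-0.54. Setting 0.46·131·t^-0.54 = 131·t^0.46/(59.6+t) gives 0.46(59.6+t) = t, so 0.54·t = 0.46×59.6.
t* = 0.46×59.6/0.54 = 50.77 min.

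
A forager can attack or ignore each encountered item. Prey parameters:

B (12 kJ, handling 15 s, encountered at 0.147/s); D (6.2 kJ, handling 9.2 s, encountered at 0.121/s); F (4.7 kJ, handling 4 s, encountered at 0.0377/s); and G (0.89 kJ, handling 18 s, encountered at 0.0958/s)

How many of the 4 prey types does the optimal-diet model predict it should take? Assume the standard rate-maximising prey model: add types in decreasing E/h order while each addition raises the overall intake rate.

3

Profitabilities (E/h, kJ/s): F 1.18, B 0.8, D 0.674, G 0.0494. Add prey in this order while the next type's profitability exceeds the intake rate on those already taken.
Rate on top 1: 0.154. B: 0.8 > 0.154 → include.
Rate on top 2: 0.5785. D: 0.674 > 0.5785 → include.
Rate on top 3: 0.6022. G: 0.0494 < 0.6022 → exclude; stop.
Optimal diet: F, B, D — 3 of 4 types.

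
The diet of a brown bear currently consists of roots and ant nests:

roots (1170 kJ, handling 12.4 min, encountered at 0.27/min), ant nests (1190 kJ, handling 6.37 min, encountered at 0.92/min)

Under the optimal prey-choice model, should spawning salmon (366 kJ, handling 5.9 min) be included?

Current rate: (0.27×1170 + 0.92×1190)/(1 + 0.27×12.4 + 0.92×6.37) = 138.2 kJ/min.
spawning salmon: E/h = 366/5.9 = 62.03 kJ/min.
Since 62.03 < R, time spent handling spawning salmon is better spent searching.

No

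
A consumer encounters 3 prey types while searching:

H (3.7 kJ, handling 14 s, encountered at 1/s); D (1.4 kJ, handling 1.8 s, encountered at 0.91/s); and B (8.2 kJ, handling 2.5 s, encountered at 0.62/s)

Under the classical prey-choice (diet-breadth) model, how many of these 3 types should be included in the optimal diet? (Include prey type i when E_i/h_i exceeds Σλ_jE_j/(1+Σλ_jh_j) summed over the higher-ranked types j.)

1

Rank by E/h (kJ/s): B 3.28, D 0.778, H 0.264. Include each in turn until the next type's E/h falls below the running intake rate.
Rate on top 1: 1.994. D: 0.778 < 1.994 → exclude; stop.
Optimal diet: B — 1 of 3 types.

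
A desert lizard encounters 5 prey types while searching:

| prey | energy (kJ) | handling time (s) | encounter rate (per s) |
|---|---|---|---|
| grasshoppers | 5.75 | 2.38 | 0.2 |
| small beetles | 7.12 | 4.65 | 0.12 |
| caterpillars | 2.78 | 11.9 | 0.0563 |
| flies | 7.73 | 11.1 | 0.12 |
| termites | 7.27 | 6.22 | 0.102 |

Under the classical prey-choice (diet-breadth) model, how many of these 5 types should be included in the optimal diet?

3

Rank by E/h (kJ/s): grasshoppers 2.42, small beetles 1.53, termites 1.17, flies 0.696, caterpillars 0.234. Include each in turn until the next type's E/h falls below the running intake rate.
Rate on top 1: 0.7791. small beetles: 1.53 > 0.7791 → include.
Rate on top 2: 0.9854. termites: 1.17 > 0.9854 → include.
Rate on top 3: 1.029. flies: 0.696 < 1.029 → exclude; stop.
Optimal diet: grasshoppers, small beetles, termites — 3 of 5 types.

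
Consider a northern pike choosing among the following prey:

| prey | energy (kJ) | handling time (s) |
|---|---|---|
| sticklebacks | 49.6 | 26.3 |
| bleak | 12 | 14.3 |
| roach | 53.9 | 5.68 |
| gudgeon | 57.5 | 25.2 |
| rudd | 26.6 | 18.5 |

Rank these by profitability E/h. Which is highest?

Profitability E/h (kJ/s): sticklebacks = 49.6/26.3 = 1.89, bleak = 12/14.3 = 0.839, roach = 53.9/5.68 = 9.49, gudgeon = 57.5/25.2 = 2.28, rudd = 26.6/18.5 = 1.44.
Ranked: roach > gudgeon > sticklebacks > rudd > bleak.

roach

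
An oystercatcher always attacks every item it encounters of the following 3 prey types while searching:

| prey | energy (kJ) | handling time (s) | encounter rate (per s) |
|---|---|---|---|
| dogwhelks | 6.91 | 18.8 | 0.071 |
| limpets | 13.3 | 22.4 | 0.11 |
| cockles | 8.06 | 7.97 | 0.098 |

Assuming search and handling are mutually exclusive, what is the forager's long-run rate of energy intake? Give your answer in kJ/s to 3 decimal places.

Energy encountered per unit search time: 0.071×6.91 + 0.11×13.3 + 0.098×8.06 = 2.743 kJ/s.
Handling time per unit search time: 0.071×18.8 + 0.11×22.4 + 0.098×7.97 = 4.58.
Rate = 2.743/(1 + 4.58) = 0.4917 kJ/s.

0.492 kJ/s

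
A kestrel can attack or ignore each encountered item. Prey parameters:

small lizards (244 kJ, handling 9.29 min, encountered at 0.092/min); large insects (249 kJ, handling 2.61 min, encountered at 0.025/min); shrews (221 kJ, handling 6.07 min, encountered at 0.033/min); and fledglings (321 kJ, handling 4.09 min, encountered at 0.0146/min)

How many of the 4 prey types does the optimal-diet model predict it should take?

Profitabilities (E/h, kJ/min): large insects 95.4, fledglings 78.5, shrews 36.4, small lizards 26.3. Add prey in this order while the next type's profitability exceeds the intake rate on those already taken.
Rate on top 1: 5.844. fledglings: 78.5 > 5.844 → include.
Rate on top 2: 9.7. shrews: 36.4 > 9.7 → include.
Rate on top 3: 13.74. small lizards: 26.3 > 13.74 → include.
Optimal diet: large insects, fledglings, shrews, small lizards — 4 of 4 types.

4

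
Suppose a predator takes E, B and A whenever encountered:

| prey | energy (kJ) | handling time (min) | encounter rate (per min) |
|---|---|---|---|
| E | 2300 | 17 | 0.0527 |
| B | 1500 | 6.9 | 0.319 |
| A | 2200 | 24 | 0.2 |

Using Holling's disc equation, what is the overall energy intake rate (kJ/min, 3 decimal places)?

R = Σλ_iE_i / (1 + Σλ_ih_i)
Numerator: 0.0527×2300 + 0.319×1500 + 0.2×2200 = 1040
Denominator: 1 + 0.0527×17 + 0.319×6.9 + 0.2×24 = 8.897
R = 1040/8.897 = 116.9 kJ/min

116.861 kJ/min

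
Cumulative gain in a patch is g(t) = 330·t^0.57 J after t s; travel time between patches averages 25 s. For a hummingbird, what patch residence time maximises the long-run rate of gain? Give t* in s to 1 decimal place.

Maximise g(t)/(T+t): set derivative to zero → g'(t)(T+t) = g(t).
g'(t) = 0.57·330·t^-0.43. Setting 0.57·330·t^-0.43 = 330·t^0.57/(25+t) gives 0.57(25+t) = t, so 0.43·t = 0.57×25.
t* = 0.57×25/0.43 = 33.14 s.

33.1 s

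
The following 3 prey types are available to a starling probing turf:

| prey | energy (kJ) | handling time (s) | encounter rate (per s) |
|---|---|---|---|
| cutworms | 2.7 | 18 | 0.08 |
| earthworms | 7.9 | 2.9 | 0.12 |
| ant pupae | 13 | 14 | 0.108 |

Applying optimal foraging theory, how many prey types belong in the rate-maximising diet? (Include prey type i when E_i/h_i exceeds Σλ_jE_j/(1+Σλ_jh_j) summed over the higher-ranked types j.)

Rank by E/h (kJ/s): earthworms 2.72, ant pupae 0.929, cutworms 0.15. Include each in turn until the next type's E/h falls below the running intake rate.
Rate on top 1: 0.7033. ant pupae: 0.929 > 0.7033 → include.
Rate on top 2: 0.8224. cutworms: 0.15 < 0.8224 → exclude; stop.
Optimal diet: earthworms, ant pupae — 2 of 3 types.

2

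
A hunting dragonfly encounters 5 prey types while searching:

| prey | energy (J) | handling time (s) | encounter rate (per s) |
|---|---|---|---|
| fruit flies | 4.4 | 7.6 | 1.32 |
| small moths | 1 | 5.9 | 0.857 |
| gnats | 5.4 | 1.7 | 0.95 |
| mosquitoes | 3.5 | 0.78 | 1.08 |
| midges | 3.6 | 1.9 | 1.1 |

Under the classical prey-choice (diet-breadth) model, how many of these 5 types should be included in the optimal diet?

2

Rank by E/h (J/s): mosquitoes 4.49, gnats 3.18, midges 1.89, fruit flies 0.579, small moths 0.169. Include each in turn until the next type's E/h falls below the running intake rate.
Rate on top 1: 2.052. gnats: 3.18 > 2.052 → include.
Rate on top 2: 2.577. midges: 1.89 < 2.577 → exclude; stop.
Optimal diet: mosquitoes, gnats — 2 of 5 types.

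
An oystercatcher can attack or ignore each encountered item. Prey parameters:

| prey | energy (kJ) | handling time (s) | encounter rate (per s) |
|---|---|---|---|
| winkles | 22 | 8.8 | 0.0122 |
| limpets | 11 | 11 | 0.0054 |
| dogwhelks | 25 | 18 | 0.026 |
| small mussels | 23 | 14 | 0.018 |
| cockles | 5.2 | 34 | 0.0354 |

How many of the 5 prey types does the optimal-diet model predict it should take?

Profitabilities (E/h, kJ/s): winkles 2.5, small mussels 1.64, dogwhelks 1.39, limpets 1, cockles 0.153. Add prey in this order while the next type's profitability exceeds the intake rate on those already taken.
Rate on top 1: 0.2424. small mussels: 1.64 > 0.2424 → include.
Rate on top 2: 0.502. dogwhelks: 1.39 > 0.502 → include.
Rate on top 3: 0.7291. limpets: 1 > 0.7291 → include.
Rate on top 4: 0.7377. cockles: 0.153 < 0.7377 → exclude; stop.
Optimal diet: winkles, small mussels, dogwhelks, limpets — 4 of 5 types.

4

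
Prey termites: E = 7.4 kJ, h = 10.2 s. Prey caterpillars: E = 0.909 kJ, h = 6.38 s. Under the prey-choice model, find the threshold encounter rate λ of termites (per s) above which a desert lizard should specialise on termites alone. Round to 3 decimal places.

At the threshold, the rate on termites alone equals the profitability of caterpillars: λ·7.4/(1 + λ·10.2) = 0.909/6.38 = 0.1425.
Rearranging, λ(7.4 − 0.1425×10.2) = 0.1425, so λ = 0.1425/5.947 = 0.02396 per s.

0.024 per s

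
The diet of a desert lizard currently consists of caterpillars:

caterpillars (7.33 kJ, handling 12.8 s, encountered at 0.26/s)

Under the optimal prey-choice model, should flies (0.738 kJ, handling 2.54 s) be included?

No

Current rate: (0.26×7.33)/(1 + 0.26×12.8) = 0.4403 kJ/s.
Profitability of flies: 0.738/2.54 = 0.2906 kJ/s.
0.2906 < 0.4403, so adding flies would lower the average — exclude it.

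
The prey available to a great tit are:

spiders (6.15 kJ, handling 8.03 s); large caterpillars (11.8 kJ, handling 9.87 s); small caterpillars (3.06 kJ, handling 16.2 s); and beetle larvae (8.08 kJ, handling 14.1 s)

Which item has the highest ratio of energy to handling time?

In descending order of E/h:
large caterpillars: 11.8/9.87 = 1.2 kJ/s
spiders: 6.15/8.03 = 0.766 kJ/s
beetle larvae: 8.08/14.1 = 0.573 kJ/s
small caterpillars: 3.06/16.2 = 0.189 kJ/s

large caterpillars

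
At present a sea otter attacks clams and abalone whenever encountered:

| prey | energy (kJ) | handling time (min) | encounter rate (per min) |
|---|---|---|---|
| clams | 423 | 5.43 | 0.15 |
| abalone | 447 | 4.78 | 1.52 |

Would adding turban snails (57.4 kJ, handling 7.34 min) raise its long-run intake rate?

No

On clams and abalone alone, R = ΣλE/(1+Σλh) = 742.9/9.08 = 81.82 kJ/min.
turban snails: E/h = 57.4/7.34 = 7.82 kJ/min.
Since 7.82 < R, time spent handling turban snails is better spent searching.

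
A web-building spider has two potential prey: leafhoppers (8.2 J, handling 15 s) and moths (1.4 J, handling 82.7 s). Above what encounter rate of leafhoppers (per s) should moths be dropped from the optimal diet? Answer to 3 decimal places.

Drop moths once their profitability E₂/h₂ falls below the rate achievable on leafhoppers alone: E₂/h₂ = λE₁/(1 + λh₁).
Solve for λ: λE₁h₂ = E₂(1 + λh₁) → λ(E₁h₂ − E₂h₁) = E₂ → λ = E₂/(E₁h₂ − E₂h₁).
λ = 1.4/(8.2×82.7 − 1.4×15) = 1.4/657.1 = 0.00213 per s.

0.002 per s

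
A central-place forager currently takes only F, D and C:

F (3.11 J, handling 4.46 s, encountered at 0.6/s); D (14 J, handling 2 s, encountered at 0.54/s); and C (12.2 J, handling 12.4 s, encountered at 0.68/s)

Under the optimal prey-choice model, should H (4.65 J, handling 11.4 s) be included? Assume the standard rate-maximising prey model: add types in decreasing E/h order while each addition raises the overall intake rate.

No

Current rate: (0.6×3.11 + 0.54×14 + 0.68×12.2)/(1 + 0.6×4.46 + 0.54×2 + 0.68×12.4) = 1.344 J/s.
Profitability of H: 4.65/11.4 = 0.4079 J/s.
0.4079 < 1.344, so adding H would lower the average — exclude it.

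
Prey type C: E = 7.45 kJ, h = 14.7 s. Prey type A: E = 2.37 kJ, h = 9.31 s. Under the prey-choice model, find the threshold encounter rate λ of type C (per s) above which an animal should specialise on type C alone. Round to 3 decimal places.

0.069 per s

The zero-one rule: include type A iff E₂/h₂ > λE₁/(1+λh₁). Equality gives the switch point.
λE₁h₂ = E₂ + λE₂h₁ ⇒ λ = E₂/(E₁h₂ − E₂h₁) = 2.37/(69.36 − 34.84) = 0.06865 per s.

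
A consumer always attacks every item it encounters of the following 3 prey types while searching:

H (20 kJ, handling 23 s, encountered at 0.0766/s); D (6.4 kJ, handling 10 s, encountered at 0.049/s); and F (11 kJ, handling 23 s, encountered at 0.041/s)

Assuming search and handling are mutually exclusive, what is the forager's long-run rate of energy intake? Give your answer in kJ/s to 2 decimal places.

0.55 kJ/s

R = (0.0766×20 + 0.049×6.4 + 0.041×11) / (1 + 0.0766×23 + 0.049×10 + 0.041×23) = 2.297/4.195 = 0.5475 kJ/s.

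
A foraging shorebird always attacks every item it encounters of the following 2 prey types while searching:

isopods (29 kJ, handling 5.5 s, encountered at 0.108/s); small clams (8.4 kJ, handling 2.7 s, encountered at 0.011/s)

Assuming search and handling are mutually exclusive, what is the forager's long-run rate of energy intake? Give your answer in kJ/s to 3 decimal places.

1.986 kJ/s

Energy encountered per unit search time: 0.108×29 + 0.011×8.4 = 3.224 kJ/s.
Handling time per unit search time: 0.108×5.5 + 0.011×2.7 = 0.6237.
Rate = 3.224/(1 + 0.6237) = 1.986 kJ/s.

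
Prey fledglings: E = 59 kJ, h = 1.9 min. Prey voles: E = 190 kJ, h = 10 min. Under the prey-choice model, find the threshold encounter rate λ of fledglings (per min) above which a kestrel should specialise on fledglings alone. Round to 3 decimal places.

At the threshold, the rate on fledglings alone equals the profitability of voles: λ·59/(1 + λ·1.9) = 190/10 = 19.
Rearranging, λ(59 − 19×1.9) = 19, so λ = 19/22.9 = 0.8297 per min.

0.830 per min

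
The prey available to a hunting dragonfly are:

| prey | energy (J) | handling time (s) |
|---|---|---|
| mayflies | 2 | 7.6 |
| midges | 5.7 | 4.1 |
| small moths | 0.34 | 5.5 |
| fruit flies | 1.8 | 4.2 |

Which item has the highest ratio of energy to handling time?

Profitability E/h (J/s): mayflies = 2/7.6 = 0.263, midges = 5.7/4.1 = 1.39, small moths = 0.34/5.5 = 0.0618, fruit flies = 1.8/4.2 = 0.429.
Ranked: midges > fruit flies > mayflies > small moths.

midges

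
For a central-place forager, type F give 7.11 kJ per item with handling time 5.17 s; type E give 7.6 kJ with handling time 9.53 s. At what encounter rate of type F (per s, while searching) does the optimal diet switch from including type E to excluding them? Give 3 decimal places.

0.267 per s

Drop type E once their profitability E₂/h₂ falls below the rate achievable on type F alone: E₂/h₂ = λE₁/(1 + λh₁).
Solve for λ: λE₁h₂ = E₂(1 + λh₁) → λ(E₁h₂ − E₂h₁) = E₂ → λ = E₂/(E₁h₂ − E₂h₁).
λ = 7.6/(7.11×9.53 − 7.6×5.17) = 7.6/28.47 = 0.267 per s.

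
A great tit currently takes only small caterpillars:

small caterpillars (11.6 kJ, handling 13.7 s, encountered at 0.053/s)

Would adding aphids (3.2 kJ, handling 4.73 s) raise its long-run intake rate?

Yes

On small caterpillars alone, R = ΣλE/(1+Σλh) = 0.6148/1.726 = 0.3562 kJ/s.
Profitability of aphids: 3.2/4.73 = 0.6765 kJ/s.
Since 0.6765 > R, including aphids increases the long-run rate.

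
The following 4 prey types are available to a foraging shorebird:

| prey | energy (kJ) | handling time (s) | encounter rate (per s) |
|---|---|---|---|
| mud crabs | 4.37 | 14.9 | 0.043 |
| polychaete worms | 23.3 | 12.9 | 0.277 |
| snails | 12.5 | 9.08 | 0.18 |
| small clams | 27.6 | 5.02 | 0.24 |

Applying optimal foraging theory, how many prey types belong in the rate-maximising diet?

1

Profitabilities (E/h, kJ/s): small clams 5.5, polychaete worms 1.81, snails 1.38, mud crabs 0.293. Add prey in this order while the next type's profitability exceeds the intake rate on those already taken.
Rate on top 1: 3.004. polychaete worms: 1.81 < 3.004 → exclude; stop.
Optimal diet: small clams — 1 of 4 types.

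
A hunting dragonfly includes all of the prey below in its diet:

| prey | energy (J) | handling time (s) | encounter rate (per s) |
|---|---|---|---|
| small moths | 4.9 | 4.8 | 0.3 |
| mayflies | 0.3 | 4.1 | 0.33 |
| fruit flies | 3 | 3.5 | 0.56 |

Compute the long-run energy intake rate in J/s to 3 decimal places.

0.565 J/s

Energy encountered per unit search time: 0.3×4.9 + 0.33×0.3 + 0.56×3 = 3.249 J/s.
Handling time per unit search time: 0.3×4.8 + 0.33×4.1 + 0.56×3.5 = 4.753.
Rate = 3.249/(1 + 4.753) = 0.5647 J/s.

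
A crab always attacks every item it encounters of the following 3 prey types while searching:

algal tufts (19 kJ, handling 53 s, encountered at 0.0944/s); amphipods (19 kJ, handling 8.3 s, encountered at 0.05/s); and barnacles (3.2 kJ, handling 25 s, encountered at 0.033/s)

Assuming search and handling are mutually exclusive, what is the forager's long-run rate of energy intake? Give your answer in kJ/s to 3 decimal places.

R = (0.0944×19 + 0.05×19 + 0.033×3.2) / (1 + 0.0944×53 + 0.05×8.3 + 0.033×25) = 2.849/7.243 = 0.3934 kJ/s.

0.393 kJ/s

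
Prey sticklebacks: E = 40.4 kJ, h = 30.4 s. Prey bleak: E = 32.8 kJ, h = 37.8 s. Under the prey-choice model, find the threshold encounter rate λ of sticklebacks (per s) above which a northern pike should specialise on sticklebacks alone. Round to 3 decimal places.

Drop bleak once their profitability E₂/h₂ falls below the rate achievable on sticklebacks alone: E₂/h₂ = λE₁/(1 + λh₁).
Solve for λ: λE₁h₂ = E₂(1 + λh₁) → λ(E₁h₂ − E₂h₁) = E₂ → λ = E₂/(E₁h₂ − E₂h₁).
λ = 32.8/(40.4×37.8 − 32.8×30.4) = 32.8/530 = 0.06189 per s.

0.062 per s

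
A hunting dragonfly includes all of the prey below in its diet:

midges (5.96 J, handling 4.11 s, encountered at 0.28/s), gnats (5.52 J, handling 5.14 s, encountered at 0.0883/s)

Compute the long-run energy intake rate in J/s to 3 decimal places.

R = Σλ_iE_i / (1 + Σλ_ih_i)
Numerator: 0.28×5.96 + 0.0883×5.52 = 2.156
Denominator: 1 + 0.28×4.11 + 0.0883×5.14 = 2.605
R = 2.156/2.605 = 0.8278 J/s

0.828 J/s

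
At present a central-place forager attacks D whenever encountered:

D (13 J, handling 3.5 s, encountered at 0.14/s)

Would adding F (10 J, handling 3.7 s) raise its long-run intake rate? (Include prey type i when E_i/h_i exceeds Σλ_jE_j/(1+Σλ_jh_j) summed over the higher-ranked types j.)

Intake rate on the current diet: R = (0.14×13) / (1 + 0.14×3.5) = 1.82/1.49 = 1.221 J/s.
Profitability of F: 10/3.7 = 2.703 J/s.
Since 2.703 > R, including F increases the long-run rate.

Yes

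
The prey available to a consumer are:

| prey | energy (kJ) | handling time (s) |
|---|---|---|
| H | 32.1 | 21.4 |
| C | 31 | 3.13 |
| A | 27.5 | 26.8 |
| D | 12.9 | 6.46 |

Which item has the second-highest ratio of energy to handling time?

In descending order of E/h:
C: 31/3.13 = 9.9 kJ/s
D: 12.9/6.46 = 2 kJ/s
H: 32.1/21.4 = 1.5 kJ/s
A: 27.5/26.8 = 1.03 kJ/s

D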